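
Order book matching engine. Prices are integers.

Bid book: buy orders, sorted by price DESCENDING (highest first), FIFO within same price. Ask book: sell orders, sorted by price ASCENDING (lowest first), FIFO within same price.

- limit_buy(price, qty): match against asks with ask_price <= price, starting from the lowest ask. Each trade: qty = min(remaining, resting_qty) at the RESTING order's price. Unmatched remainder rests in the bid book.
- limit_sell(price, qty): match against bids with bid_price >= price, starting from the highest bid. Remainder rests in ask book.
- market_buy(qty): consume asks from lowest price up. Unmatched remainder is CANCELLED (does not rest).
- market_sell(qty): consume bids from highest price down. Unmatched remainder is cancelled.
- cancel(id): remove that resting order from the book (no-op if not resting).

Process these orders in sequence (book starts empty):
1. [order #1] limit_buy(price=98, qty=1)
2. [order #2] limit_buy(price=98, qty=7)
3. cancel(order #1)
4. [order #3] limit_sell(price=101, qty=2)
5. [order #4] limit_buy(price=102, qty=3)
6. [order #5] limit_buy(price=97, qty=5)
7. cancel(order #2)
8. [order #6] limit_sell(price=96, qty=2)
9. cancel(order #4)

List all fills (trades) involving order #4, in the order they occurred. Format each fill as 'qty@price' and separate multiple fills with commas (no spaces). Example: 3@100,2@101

After op 1 [order #1] limit_buy(price=98, qty=1): fills=none; bids=[#1:1@98] asks=[-]
After op 2 [order #2] limit_buy(price=98, qty=7): fills=none; bids=[#1:1@98 #2:7@98] asks=[-]
After op 3 cancel(order #1): fills=none; bids=[#2:7@98] asks=[-]
After op 4 [order #3] limit_sell(price=101, qty=2): fills=none; bids=[#2:7@98] asks=[#3:2@101]
After op 5 [order #4] limit_buy(price=102, qty=3): fills=#4x#3:2@101; bids=[#4:1@102 #2:7@98] asks=[-]
After op 6 [order #5] limit_buy(price=97, qty=5): fills=none; bids=[#4:1@102 #2:7@98 #5:5@97] asks=[-]
After op 7 cancel(order #2): fills=none; bids=[#4:1@102 #5:5@97] asks=[-]
After op 8 [order #6] limit_sell(price=96, qty=2): fills=#4x#6:1@102 #5x#6:1@97; bids=[#5:4@97] asks=[-]
After op 9 cancel(order #4): fills=none; bids=[#5:4@97] asks=[-]

Answer: 2@101,1@102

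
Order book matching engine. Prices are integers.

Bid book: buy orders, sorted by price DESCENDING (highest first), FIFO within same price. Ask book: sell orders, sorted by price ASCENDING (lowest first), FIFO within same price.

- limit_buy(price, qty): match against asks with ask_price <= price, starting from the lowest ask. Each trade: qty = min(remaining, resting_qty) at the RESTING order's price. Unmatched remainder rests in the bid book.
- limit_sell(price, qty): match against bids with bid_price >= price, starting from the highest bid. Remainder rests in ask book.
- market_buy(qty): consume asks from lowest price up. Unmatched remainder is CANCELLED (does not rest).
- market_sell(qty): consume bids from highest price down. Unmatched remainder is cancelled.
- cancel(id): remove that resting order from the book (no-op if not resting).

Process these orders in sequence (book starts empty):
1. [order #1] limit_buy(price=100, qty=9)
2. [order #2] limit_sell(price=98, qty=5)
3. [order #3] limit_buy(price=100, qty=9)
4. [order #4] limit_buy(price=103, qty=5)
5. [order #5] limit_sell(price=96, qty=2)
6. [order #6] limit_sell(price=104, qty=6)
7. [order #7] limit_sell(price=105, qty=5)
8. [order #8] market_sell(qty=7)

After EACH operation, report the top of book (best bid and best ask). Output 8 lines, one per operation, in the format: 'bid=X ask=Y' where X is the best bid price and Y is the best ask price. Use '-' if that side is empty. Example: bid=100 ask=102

Answer: bid=100 ask=-
bid=100 ask=-
bid=100 ask=-
bid=103 ask=-
bid=103 ask=-
bid=103 ask=104
bid=103 ask=104
bid=100 ask=104

Derivation:
After op 1 [order #1] limit_buy(price=100, qty=9): fills=none; bids=[#1:9@100] asks=[-]
After op 2 [order #2] limit_sell(price=98, qty=5): fills=#1x#2:5@100; bids=[#1:4@100] asks=[-]
After op 3 [order #3] limit_buy(price=100, qty=9): fills=none; bids=[#1:4@100 #3:9@100] asks=[-]
After op 4 [order #4] limit_buy(price=103, qty=5): fills=none; bids=[#4:5@103 #1:4@100 #3:9@100] asks=[-]
After op 5 [order #5] limit_sell(price=96, qty=2): fills=#4x#5:2@103; bids=[#4:3@103 #1:4@100 #3:9@100] asks=[-]
After op 6 [order #6] limit_sell(price=104, qty=6): fills=none; bids=[#4:3@103 #1:4@100 #3:9@100] asks=[#6:6@104]
After op 7 [order #7] limit_sell(price=105, qty=5): fills=none; bids=[#4:3@103 #1:4@100 #3:9@100] asks=[#6:6@104 #7:5@105]
After op 8 [order #8] market_sell(qty=7): fills=#4x#8:3@103 #1x#8:4@100; bids=[#3:9@100] asks=[#6:6@104 #7:5@105]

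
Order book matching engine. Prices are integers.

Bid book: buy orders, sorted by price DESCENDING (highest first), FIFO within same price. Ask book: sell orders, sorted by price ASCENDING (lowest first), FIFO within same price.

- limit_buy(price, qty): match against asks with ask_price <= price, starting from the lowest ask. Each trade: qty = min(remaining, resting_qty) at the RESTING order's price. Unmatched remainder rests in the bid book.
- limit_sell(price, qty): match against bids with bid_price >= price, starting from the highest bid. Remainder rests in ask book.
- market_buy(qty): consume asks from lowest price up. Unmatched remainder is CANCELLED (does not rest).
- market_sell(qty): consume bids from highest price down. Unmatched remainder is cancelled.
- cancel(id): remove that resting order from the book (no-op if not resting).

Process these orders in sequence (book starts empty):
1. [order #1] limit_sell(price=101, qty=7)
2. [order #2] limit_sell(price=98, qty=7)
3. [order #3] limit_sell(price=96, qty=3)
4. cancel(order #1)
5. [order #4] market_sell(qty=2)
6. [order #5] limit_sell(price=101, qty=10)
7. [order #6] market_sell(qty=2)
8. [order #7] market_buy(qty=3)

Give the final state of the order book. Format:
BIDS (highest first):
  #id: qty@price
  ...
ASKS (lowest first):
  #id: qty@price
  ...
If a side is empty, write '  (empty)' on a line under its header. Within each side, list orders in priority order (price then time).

Answer: BIDS (highest first):
  (empty)
ASKS (lowest first):
  #2: 7@98
  #5: 10@101

Derivation:
After op 1 [order #1] limit_sell(price=101, qty=7): fills=none; bids=[-] asks=[#1:7@101]
After op 2 [order #2] limit_sell(price=98, qty=7): fills=none; bids=[-] asks=[#2:7@98 #1:7@101]
After op 3 [order #3] limit_sell(price=96, qty=3): fills=none; bids=[-] asks=[#3:3@96 #2:7@98 #1:7@101]
After op 4 cancel(order #1): fills=none; bids=[-] asks=[#3:3@96 #2:7@98]
After op 5 [order #4] market_sell(qty=2): fills=none; bids=[-] asks=[#3:3@96 #2:7@98]
After op 6 [order #5] limit_sell(price=101, qty=10): fills=none; bids=[-] asks=[#3:3@96 #2:7@98 #5:10@101]
After op 7 [order #6] market_sell(qty=2): fills=none; bids=[-] asks=[#3:3@96 #2:7@98 #5:10@101]
After op 8 [order #7] market_buy(qty=3): fills=#7x#3:3@96; bids=[-] asks=[#2:7@98 #5:10@101]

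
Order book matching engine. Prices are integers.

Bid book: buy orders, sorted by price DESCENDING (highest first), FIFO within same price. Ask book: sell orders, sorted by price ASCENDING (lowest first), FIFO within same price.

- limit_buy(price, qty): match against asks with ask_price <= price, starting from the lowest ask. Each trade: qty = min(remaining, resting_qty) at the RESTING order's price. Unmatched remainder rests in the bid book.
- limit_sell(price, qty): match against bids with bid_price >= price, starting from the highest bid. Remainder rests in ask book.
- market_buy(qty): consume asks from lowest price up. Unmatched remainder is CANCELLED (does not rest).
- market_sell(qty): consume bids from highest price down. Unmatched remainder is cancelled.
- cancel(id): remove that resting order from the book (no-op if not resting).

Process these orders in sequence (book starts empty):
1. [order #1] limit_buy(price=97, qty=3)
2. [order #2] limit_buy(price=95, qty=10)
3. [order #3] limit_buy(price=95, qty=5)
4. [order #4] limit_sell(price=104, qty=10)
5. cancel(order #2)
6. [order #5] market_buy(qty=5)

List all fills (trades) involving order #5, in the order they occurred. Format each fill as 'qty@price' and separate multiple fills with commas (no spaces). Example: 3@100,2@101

After op 1 [order #1] limit_buy(price=97, qty=3): fills=none; bids=[#1:3@97] asks=[-]
After op 2 [order #2] limit_buy(price=95, qty=10): fills=none; bids=[#1:3@97 #2:10@95] asks=[-]
After op 3 [order #3] limit_buy(price=95, qty=5): fills=none; bids=[#1:3@97 #2:10@95 #3:5@95] asks=[-]
After op 4 [order #4] limit_sell(price=104, qty=10): fills=none; bids=[#1:3@97 #2:10@95 #3:5@95] asks=[#4:10@104]
After op 5 cancel(order #2): fills=none; bids=[#1:3@97 #3:5@95] asks=[#4:10@104]
After op 6 [order #5] market_buy(qty=5): fills=#5x#4:5@104; bids=[#1:3@97 #3:5@95] asks=[#4:5@104]

Answer: 5@104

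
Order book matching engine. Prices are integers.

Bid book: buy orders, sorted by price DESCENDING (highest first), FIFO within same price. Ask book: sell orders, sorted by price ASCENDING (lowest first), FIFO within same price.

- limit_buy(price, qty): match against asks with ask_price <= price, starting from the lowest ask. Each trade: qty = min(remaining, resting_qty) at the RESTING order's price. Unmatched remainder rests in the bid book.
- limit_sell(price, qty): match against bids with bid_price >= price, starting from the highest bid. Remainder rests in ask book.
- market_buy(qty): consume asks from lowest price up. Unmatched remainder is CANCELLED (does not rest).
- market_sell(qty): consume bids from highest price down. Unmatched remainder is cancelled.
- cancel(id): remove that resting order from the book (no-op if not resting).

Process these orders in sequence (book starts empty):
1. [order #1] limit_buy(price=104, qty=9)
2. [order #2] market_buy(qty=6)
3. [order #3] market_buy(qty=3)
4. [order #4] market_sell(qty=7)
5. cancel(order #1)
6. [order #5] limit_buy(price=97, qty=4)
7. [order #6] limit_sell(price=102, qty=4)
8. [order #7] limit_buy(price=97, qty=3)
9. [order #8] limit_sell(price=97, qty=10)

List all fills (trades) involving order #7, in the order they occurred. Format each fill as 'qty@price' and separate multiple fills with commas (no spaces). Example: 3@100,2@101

After op 1 [order #1] limit_buy(price=104, qty=9): fills=none; bids=[#1:9@104] asks=[-]
After op 2 [order #2] market_buy(qty=6): fills=none; bids=[#1:9@104] asks=[-]
After op 3 [order #3] market_buy(qty=3): fills=none; bids=[#1:9@104] asks=[-]
After op 4 [order #4] market_sell(qty=7): fills=#1x#4:7@104; bids=[#1:2@104] asks=[-]
After op 5 cancel(order #1): fills=none; bids=[-] asks=[-]
After op 6 [order #5] limit_buy(price=97, qty=4): fills=none; bids=[#5:4@97] asks=[-]
After op 7 [order #6] limit_sell(price=102, qty=4): fills=none; bids=[#5:4@97] asks=[#6:4@102]
After op 8 [order #7] limit_buy(price=97, qty=3): fills=none; bids=[#5:4@97 #7:3@97] asks=[#6:4@102]
After op 9 [order #8] limit_sell(price=97, qty=10): fills=#5x#8:4@97 #7x#8:3@97; bids=[-] asks=[#8:3@97 #6:4@102]

Answer: 3@97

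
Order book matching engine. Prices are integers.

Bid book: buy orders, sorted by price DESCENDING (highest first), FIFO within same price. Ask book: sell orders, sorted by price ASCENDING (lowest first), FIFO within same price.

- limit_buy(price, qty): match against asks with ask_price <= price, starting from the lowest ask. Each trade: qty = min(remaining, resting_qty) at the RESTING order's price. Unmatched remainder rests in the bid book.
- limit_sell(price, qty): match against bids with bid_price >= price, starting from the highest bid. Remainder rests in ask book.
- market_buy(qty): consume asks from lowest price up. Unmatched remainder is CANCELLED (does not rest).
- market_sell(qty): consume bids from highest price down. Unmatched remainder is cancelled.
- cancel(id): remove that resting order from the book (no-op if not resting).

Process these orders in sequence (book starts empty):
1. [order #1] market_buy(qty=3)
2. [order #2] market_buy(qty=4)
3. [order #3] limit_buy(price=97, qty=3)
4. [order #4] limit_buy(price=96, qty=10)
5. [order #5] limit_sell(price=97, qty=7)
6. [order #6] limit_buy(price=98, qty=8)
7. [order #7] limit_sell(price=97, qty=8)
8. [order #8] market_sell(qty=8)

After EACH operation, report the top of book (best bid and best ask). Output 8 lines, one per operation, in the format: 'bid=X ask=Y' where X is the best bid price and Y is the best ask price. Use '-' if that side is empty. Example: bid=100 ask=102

Answer: bid=- ask=-
bid=- ask=-
bid=97 ask=-
bid=97 ask=-
bid=96 ask=97
bid=98 ask=-
bid=96 ask=97
bid=96 ask=97

Derivation:
After op 1 [order #1] market_buy(qty=3): fills=none; bids=[-] asks=[-]
After op 2 [order #2] market_buy(qty=4): fills=none; bids=[-] asks=[-]
After op 3 [order #3] limit_buy(price=97, qty=3): fills=none; bids=[#3:3@97] asks=[-]
After op 4 [order #4] limit_buy(price=96, qty=10): fills=none; bids=[#3:3@97 #4:10@96] asks=[-]
After op 5 [order #5] limit_sell(price=97, qty=7): fills=#3x#5:3@97; bids=[#4:10@96] asks=[#5:4@97]
After op 6 [order #6] limit_buy(price=98, qty=8): fills=#6x#5:4@97; bids=[#6:4@98 #4:10@96] asks=[-]
After op 7 [order #7] limit_sell(price=97, qty=8): fills=#6x#7:4@98; bids=[#4:10@96] asks=[#7:4@97]
After op 8 [order #8] market_sell(qty=8): fills=#4x#8:8@96; bids=[#4:2@96] asks=[#7:4@97]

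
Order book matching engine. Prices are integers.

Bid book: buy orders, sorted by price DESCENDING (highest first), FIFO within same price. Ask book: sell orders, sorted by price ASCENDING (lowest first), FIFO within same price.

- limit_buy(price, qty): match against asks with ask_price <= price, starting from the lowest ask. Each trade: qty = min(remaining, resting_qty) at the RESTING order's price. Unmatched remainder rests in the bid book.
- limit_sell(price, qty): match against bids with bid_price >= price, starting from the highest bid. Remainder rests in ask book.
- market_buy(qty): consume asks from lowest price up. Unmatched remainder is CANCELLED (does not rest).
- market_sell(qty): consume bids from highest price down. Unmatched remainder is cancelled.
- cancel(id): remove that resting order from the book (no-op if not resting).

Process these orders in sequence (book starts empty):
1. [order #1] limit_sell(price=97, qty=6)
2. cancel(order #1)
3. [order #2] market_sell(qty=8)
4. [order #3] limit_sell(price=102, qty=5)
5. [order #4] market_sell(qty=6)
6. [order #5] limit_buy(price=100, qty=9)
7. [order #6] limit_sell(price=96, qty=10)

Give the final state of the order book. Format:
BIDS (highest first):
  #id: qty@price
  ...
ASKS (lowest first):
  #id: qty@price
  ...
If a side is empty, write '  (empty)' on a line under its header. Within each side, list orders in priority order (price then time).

Answer: BIDS (highest first):
  (empty)
ASKS (lowest first):
  #6: 1@96
  #3: 5@102

Derivation:
After op 1 [order #1] limit_sell(price=97, qty=6): fills=none; bids=[-] asks=[#1:6@97]
After op 2 cancel(order #1): fills=none; bids=[-] asks=[-]
After op 3 [order #2] market_sell(qty=8): fills=none; bids=[-] asks=[-]
After op 4 [order #3] limit_sell(price=102, qty=5): fills=none; bids=[-] asks=[#3:5@102]
After op 5 [order #4] market_sell(qty=6): fills=none; bids=[-] asks=[#3:5@102]
After op 6 [order #5] limit_buy(price=100, qty=9): fills=none; bids=[#5:9@100] asks=[#3:5@102]
After op 7 [order #6] limit_sell(price=96, qty=10): fills=#5x#6:9@100; bids=[-] asks=[#6:1@96 #3:5@102]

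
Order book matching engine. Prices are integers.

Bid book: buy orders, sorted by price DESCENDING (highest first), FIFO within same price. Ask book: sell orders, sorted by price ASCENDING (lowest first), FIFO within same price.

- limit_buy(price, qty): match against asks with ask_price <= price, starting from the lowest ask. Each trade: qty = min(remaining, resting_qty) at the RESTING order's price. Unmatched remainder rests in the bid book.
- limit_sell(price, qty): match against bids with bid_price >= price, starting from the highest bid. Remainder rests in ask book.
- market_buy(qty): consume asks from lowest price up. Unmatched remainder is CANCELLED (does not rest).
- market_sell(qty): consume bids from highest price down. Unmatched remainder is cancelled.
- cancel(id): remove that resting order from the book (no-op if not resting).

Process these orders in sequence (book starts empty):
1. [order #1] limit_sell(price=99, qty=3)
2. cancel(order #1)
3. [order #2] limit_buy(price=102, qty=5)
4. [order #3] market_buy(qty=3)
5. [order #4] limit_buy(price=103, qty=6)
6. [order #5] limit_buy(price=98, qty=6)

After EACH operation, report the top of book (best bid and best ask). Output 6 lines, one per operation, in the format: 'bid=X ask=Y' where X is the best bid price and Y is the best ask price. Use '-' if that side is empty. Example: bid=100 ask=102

After op 1 [order #1] limit_sell(price=99, qty=3): fills=none; bids=[-] asks=[#1:3@99]
After op 2 cancel(order #1): fills=none; bids=[-] asks=[-]
After op 3 [order #2] limit_buy(price=102, qty=5): fills=none; bids=[#2:5@102] asks=[-]
After op 4 [order #3] market_buy(qty=3): fills=none; bids=[#2:5@102] asks=[-]
After op 5 [order #4] limit_buy(price=103, qty=6): fills=none; bids=[#4:6@103 #2:5@102] asks=[-]
After op 6 [order #5] limit_buy(price=98, qty=6): fills=none; bids=[#4:6@103 #2:5@102 #5:6@98] asks=[-]

Answer: bid=- ask=99
bid=- ask=-
bid=102 ask=-
bid=102 ask=-
bid=103 ask=-
bid=103 ask=-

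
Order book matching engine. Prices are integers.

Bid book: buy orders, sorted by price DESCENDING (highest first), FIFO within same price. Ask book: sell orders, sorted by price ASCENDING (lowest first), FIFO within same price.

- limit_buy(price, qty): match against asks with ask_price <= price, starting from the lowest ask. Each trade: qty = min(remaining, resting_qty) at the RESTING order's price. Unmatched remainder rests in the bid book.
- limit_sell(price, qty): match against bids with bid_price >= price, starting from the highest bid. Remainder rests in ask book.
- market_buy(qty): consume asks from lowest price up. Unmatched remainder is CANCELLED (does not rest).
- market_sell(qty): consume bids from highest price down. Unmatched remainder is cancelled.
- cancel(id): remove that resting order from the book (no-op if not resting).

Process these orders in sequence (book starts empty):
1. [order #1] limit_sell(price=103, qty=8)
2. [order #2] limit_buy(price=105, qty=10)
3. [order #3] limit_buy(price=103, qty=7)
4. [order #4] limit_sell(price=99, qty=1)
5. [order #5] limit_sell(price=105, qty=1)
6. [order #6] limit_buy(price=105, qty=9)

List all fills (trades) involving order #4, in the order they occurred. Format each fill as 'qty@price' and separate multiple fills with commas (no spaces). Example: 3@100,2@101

After op 1 [order #1] limit_sell(price=103, qty=8): fills=none; bids=[-] asks=[#1:8@103]
After op 2 [order #2] limit_buy(price=105, qty=10): fills=#2x#1:8@103; bids=[#2:2@105] asks=[-]
After op 3 [order #3] limit_buy(price=103, qty=7): fills=none; bids=[#2:2@105 #3:7@103] asks=[-]
After op 4 [order #4] limit_sell(price=99, qty=1): fills=#2x#4:1@105; bids=[#2:1@105 #3:7@103] asks=[-]
After op 5 [order #5] limit_sell(price=105, qty=1): fills=#2x#5:1@105; bids=[#3:7@103] asks=[-]
After op 6 [order #6] limit_buy(price=105, qty=9): fills=none; bids=[#6:9@105 #3:7@103] asks=[-]

Answer: 1@105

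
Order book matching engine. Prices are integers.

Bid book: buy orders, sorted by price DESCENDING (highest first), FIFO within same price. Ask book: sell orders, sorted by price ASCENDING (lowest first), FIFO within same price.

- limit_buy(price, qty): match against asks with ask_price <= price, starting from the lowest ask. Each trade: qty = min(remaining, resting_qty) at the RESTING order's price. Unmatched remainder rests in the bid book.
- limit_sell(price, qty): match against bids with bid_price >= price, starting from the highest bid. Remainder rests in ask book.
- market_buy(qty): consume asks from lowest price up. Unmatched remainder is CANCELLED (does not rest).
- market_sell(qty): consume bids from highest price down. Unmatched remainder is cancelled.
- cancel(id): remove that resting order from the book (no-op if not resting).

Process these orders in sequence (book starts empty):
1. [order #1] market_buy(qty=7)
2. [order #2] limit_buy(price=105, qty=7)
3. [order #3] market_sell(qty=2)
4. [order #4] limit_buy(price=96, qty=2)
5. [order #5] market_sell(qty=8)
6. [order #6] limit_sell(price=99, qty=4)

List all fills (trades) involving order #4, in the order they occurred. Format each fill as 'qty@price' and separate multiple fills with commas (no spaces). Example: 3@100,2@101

Answer: 2@96

Derivation:
After op 1 [order #1] market_buy(qty=7): fills=none; bids=[-] asks=[-]
After op 2 [order #2] limit_buy(price=105, qty=7): fills=none; bids=[#2:7@105] asks=[-]
After op 3 [order #3] market_sell(qty=2): fills=#2x#3:2@105; bids=[#2:5@105] asks=[-]
After op 4 [order #4] limit_buy(price=96, qty=2): fills=none; bids=[#2:5@105 #4:2@96] asks=[-]
After op 5 [order #5] market_sell(qty=8): fills=#2x#5:5@105 #4x#5:2@96; bids=[-] asks=[-]
After op 6 [order #6] limit_sell(price=99, qty=4): fills=none; bids=[-] asks=[#6:4@99]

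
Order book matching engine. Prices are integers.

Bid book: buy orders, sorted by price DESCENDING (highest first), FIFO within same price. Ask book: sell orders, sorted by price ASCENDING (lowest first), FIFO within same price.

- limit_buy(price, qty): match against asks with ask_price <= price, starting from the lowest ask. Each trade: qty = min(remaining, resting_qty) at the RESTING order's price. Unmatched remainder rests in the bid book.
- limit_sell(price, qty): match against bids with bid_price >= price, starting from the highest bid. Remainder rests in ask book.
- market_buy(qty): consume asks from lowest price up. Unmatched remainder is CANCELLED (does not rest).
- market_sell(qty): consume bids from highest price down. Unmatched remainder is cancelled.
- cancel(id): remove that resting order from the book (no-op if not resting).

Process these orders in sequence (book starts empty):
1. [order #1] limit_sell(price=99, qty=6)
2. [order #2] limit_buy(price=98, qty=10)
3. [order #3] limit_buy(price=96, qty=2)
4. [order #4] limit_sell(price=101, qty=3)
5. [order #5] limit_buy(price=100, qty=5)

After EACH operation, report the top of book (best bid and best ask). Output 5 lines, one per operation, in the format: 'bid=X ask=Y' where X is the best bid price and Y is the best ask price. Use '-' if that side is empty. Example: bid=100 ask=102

Answer: bid=- ask=99
bid=98 ask=99
bid=98 ask=99
bid=98 ask=99
bid=98 ask=99

Derivation:
After op 1 [order #1] limit_sell(price=99, qty=6): fills=none; bids=[-] asks=[#1:6@99]
After op 2 [order #2] limit_buy(price=98, qty=10): fills=none; bids=[#2:10@98] asks=[#1:6@99]
After op 3 [order #3] limit_buy(price=96, qty=2): fills=none; bids=[#2:10@98 #3:2@96] asks=[#1:6@99]
After op 4 [order #4] limit_sell(price=101, qty=3): fills=none; bids=[#2:10@98 #3:2@96] asks=[#1:6@99 #4:3@101]
After op 5 [order #5] limit_buy(price=100, qty=5): fills=#5x#1:5@99; bids=[#2:10@98 #3:2@96] asks=[#1:1@99 #4:3@101]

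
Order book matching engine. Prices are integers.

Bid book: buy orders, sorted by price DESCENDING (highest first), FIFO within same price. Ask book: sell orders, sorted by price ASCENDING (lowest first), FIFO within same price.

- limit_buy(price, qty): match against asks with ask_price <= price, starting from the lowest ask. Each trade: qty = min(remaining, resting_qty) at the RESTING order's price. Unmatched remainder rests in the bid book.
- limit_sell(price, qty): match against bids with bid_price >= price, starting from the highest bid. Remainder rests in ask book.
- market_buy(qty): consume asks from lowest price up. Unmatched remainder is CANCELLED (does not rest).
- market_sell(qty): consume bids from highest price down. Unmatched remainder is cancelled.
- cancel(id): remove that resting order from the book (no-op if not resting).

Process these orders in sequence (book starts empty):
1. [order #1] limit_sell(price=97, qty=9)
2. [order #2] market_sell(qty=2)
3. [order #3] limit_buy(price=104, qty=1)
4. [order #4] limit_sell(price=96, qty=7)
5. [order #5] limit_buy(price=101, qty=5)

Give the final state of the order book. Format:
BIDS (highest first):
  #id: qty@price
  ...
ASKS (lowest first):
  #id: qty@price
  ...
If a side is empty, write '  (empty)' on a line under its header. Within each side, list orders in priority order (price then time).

Answer: BIDS (highest first):
  (empty)
ASKS (lowest first):
  #4: 2@96
  #1: 8@97

Derivation:
After op 1 [order #1] limit_sell(price=97, qty=9): fills=none; bids=[-] asks=[#1:9@97]
After op 2 [order #2] market_sell(qty=2): fills=none; bids=[-] asks=[#1:9@97]
After op 3 [order #3] limit_buy(price=104, qty=1): fills=#3x#1:1@97; bids=[-] asks=[#1:8@97]
After op 4 [order #4] limit_sell(price=96, qty=7): fills=none; bids=[-] asks=[#4:7@96 #1:8@97]
After op 5 [order #5] limit_buy(price=101, qty=5): fills=#5x#4:5@96; bids=[-] asks=[#4:2@96 #1:8@97]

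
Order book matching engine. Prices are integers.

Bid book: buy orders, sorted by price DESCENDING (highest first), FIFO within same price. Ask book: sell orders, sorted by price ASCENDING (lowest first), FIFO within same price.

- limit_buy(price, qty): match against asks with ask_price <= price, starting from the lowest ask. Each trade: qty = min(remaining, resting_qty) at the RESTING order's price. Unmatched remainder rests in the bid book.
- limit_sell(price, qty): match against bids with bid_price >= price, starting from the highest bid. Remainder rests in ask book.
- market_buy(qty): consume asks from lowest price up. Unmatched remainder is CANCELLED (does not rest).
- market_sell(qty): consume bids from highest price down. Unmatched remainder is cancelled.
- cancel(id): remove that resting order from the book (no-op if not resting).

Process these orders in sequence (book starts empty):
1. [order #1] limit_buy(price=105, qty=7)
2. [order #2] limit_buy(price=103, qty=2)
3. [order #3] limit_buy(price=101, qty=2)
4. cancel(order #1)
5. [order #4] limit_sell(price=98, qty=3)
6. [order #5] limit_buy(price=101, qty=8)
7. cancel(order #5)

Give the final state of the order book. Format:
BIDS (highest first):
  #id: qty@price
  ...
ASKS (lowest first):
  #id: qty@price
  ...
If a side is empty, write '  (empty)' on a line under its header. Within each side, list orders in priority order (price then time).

After op 1 [order #1] limit_buy(price=105, qty=7): fills=none; bids=[#1:7@105] asks=[-]
After op 2 [order #2] limit_buy(price=103, qty=2): fills=none; bids=[#1:7@105 #2:2@103] asks=[-]
After op 3 [order #3] limit_buy(price=101, qty=2): fills=none; bids=[#1:7@105 #2:2@103 #3:2@101] asks=[-]
After op 4 cancel(order #1): fills=none; bids=[#2:2@103 #3:2@101] asks=[-]
After op 5 [order #4] limit_sell(price=98, qty=3): fills=#2x#4:2@103 #3x#4:1@101; bids=[#3:1@101] asks=[-]
After op 6 [order #5] limit_buy(price=101, qty=8): fills=none; bids=[#3:1@101 #5:8@101] asks=[-]
After op 7 cancel(order #5): fills=none; bids=[#3:1@101] asks=[-]

Answer: BIDS (highest first):
  #3: 1@101
ASKS (lowest first):
  (empty)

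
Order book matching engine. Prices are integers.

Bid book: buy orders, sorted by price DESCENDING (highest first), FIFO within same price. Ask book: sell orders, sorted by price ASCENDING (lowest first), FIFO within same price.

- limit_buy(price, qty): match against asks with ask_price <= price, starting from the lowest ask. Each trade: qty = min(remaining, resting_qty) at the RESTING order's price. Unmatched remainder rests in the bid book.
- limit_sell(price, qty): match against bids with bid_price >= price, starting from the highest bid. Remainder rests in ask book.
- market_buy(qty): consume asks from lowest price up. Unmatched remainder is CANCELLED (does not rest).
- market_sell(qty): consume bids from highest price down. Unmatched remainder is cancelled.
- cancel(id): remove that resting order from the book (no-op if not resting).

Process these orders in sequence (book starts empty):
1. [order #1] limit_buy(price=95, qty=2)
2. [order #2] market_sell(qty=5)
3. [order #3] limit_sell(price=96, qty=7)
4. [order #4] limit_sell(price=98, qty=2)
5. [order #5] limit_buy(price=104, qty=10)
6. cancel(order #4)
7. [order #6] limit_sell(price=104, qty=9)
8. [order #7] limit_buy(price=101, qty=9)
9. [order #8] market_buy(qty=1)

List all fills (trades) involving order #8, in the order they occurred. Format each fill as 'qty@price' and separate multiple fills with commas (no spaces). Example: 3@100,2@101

Answer: 1@104

Derivation:
After op 1 [order #1] limit_buy(price=95, qty=2): fills=none; bids=[#1:2@95] asks=[-]
After op 2 [order #2] market_sell(qty=5): fills=#1x#2:2@95; bids=[-] asks=[-]
After op 3 [order #3] limit_sell(price=96, qty=7): fills=none; bids=[-] asks=[#3:7@96]
After op 4 [order #4] limit_sell(price=98, qty=2): fills=none; bids=[-] asks=[#3:7@96 #4:2@98]
After op 5 [order #5] limit_buy(price=104, qty=10): fills=#5x#3:7@96 #5x#4:2@98; bids=[#5:1@104] asks=[-]
After op 6 cancel(order #4): fills=none; bids=[#5:1@104] asks=[-]
After op 7 [order #6] limit_sell(price=104, qty=9): fills=#5x#6:1@104; bids=[-] asks=[#6:8@104]
After op 8 [order #7] limit_buy(price=101, qty=9): fills=none; bids=[#7:9@101] asks=[#6:8@104]
After op 9 [order #8] market_buy(qty=1): fills=#8x#6:1@104; bids=[#7:9@101] asks=[#6:7@104]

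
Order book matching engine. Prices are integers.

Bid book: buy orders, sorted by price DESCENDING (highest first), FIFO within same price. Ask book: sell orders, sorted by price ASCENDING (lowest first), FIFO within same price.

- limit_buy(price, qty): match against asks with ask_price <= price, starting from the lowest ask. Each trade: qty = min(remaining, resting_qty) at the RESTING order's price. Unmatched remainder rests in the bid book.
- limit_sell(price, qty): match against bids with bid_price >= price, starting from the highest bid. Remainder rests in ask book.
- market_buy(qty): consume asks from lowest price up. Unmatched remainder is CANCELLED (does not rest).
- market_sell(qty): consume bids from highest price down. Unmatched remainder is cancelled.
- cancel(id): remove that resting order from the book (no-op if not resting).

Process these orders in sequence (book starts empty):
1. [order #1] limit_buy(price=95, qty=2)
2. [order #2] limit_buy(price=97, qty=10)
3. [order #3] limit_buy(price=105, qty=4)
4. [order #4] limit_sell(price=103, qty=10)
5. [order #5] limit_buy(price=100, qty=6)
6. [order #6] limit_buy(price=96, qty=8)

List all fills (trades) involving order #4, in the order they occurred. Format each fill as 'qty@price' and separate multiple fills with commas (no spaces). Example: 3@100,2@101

Answer: 4@105

Derivation:
After op 1 [order #1] limit_buy(price=95, qty=2): fills=none; bids=[#1:2@95] asks=[-]
After op 2 [order #2] limit_buy(price=97, qty=10): fills=none; bids=[#2:10@97 #1:2@95] asks=[-]
After op 3 [order #3] limit_buy(price=105, qty=4): fills=none; bids=[#3:4@105 #2:10@97 #1:2@95] asks=[-]
After op 4 [order #4] limit_sell(price=103, qty=10): fills=#3x#4:4@105; bids=[#2:10@97 #1:2@95] asks=[#4:6@103]
After op 5 [order #5] limit_buy(price=100, qty=6): fills=none; bids=[#5:6@100 #2:10@97 #1:2@95] asks=[#4:6@103]
After op 6 [order #6] limit_buy(price=96, qty=8): fills=none; bids=[#5:6@100 #2:10@97 #6:8@96 #1:2@95] asks=[#4:6@103]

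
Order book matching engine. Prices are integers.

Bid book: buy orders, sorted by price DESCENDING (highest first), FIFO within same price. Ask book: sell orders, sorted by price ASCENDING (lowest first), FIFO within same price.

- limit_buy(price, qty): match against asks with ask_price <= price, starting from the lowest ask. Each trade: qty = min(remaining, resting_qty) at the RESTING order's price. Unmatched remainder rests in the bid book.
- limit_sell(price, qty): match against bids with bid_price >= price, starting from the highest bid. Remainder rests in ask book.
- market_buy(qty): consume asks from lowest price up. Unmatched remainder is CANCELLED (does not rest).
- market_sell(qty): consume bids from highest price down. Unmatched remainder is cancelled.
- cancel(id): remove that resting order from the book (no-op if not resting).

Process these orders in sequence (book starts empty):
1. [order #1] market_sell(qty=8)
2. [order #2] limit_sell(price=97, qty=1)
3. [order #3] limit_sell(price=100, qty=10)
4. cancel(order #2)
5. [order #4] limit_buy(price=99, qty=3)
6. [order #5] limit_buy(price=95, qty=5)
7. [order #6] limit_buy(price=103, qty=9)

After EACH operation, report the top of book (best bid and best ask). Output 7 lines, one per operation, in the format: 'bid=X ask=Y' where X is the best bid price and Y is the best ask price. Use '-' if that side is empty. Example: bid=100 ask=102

After op 1 [order #1] market_sell(qty=8): fills=none; bids=[-] asks=[-]
After op 2 [order #2] limit_sell(price=97, qty=1): fills=none; bids=[-] asks=[#2:1@97]
After op 3 [order #3] limit_sell(price=100, qty=10): fills=none; bids=[-] asks=[#2:1@97 #3:10@100]
After op 4 cancel(order #2): fills=none; bids=[-] asks=[#3:10@100]
After op 5 [order #4] limit_buy(price=99, qty=3): fills=none; bids=[#4:3@99] asks=[#3:10@100]
After op 6 [order #5] limit_buy(price=95, qty=5): fills=none; bids=[#4:3@99 #5:5@95] asks=[#3:10@100]
After op 7 [order #6] limit_buy(price=103, qty=9): fills=#6x#3:9@100; bids=[#4:3@99 #5:5@95] asks=[#3:1@100]

Answer: bid=- ask=-
bid=- ask=97
bid=- ask=97
bid=- ask=100
bid=99 ask=100
bid=99 ask=100
bid=99 ask=100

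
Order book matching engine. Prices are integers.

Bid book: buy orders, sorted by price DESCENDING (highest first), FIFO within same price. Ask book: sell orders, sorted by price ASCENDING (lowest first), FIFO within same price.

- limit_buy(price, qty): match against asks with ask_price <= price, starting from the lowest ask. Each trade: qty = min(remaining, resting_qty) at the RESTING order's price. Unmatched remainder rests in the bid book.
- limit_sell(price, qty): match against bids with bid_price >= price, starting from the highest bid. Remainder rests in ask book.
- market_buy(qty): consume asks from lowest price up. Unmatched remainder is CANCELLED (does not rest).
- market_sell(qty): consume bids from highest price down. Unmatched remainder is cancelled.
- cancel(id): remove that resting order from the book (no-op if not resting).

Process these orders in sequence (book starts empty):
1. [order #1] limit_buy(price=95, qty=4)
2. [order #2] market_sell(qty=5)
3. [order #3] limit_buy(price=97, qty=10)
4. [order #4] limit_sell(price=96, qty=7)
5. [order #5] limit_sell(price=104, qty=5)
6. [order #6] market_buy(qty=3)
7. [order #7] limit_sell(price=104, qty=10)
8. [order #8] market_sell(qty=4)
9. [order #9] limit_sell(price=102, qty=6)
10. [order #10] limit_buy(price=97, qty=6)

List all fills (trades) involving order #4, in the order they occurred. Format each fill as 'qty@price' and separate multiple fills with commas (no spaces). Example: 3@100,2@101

After op 1 [order #1] limit_buy(price=95, qty=4): fills=none; bids=[#1:4@95] asks=[-]
After op 2 [order #2] market_sell(qty=5): fills=#1x#2:4@95; bids=[-] asks=[-]
After op 3 [order #3] limit_buy(price=97, qty=10): fills=none; bids=[#3:10@97] asks=[-]
After op 4 [order #4] limit_sell(price=96, qty=7): fills=#3x#4:7@97; bids=[#3:3@97] asks=[-]
After op 5 [order #5] limit_sell(price=104, qty=5): fills=none; bids=[#3:3@97] asks=[#5:5@104]
After op 6 [order #6] market_buy(qty=3): fills=#6x#5:3@104; bids=[#3:3@97] asks=[#5:2@104]
After op 7 [order #7] limit_sell(price=104, qty=10): fills=none; bids=[#3:3@97] asks=[#5:2@104 #7:10@104]
After op 8 [order #8] market_sell(qty=4): fills=#3x#8:3@97; bids=[-] asks=[#5:2@104 #7:10@104]
After op 9 [order #9] limit_sell(price=102, qty=6): fills=none; bids=[-] asks=[#9:6@102 #5:2@104 #7:10@104]
After op 10 [order #10] limit_buy(price=97, qty=6): fills=none; bids=[#10:6@97] asks=[#9:6@102 #5:2@104 #7:10@104]

Answer: 7@97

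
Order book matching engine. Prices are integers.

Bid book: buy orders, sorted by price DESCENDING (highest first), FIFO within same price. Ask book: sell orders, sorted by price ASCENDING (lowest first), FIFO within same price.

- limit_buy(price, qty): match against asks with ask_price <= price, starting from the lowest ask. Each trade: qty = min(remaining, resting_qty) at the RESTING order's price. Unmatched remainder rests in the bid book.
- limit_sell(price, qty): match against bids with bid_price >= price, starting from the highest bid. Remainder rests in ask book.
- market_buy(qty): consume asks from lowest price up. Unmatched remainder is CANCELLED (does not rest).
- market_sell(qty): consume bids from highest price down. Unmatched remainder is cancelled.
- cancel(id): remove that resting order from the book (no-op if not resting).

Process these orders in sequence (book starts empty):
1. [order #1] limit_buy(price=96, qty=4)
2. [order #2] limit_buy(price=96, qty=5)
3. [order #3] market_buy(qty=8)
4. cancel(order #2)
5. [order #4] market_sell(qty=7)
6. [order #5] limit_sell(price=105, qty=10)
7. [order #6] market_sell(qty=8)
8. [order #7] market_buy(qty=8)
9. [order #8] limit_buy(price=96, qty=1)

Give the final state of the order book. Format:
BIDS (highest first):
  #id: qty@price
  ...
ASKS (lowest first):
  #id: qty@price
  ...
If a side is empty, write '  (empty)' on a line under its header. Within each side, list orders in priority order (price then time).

Answer: BIDS (highest first):
  #8: 1@96
ASKS (lowest first):
  #5: 2@105

Derivation:
After op 1 [order #1] limit_buy(price=96, qty=4): fills=none; bids=[#1:4@96] asks=[-]
After op 2 [order #2] limit_buy(price=96, qty=5): fills=none; bids=[#1:4@96 #2:5@96] asks=[-]
After op 3 [order #3] market_buy(qty=8): fills=none; bids=[#1:4@96 #2:5@96] asks=[-]
After op 4 cancel(order #2): fills=none; bids=[#1:4@96] asks=[-]
After op 5 [order #4] market_sell(qty=7): fills=#1x#4:4@96; bids=[-] asks=[-]
After op 6 [order #5] limit_sell(price=105, qty=10): fills=none; bids=[-] asks=[#5:10@105]
After op 7 [order #6] market_sell(qty=8): fills=none; bids=[-] asks=[#5:10@105]
After op 8 [order #7] market_buy(qty=8): fills=#7x#5:8@105; bids=[-] asks=[#5:2@105]
After op 9 [order #8] limit_buy(price=96, qty=1): fills=none; bids=[#8:1@96] asks=[#5:2@105]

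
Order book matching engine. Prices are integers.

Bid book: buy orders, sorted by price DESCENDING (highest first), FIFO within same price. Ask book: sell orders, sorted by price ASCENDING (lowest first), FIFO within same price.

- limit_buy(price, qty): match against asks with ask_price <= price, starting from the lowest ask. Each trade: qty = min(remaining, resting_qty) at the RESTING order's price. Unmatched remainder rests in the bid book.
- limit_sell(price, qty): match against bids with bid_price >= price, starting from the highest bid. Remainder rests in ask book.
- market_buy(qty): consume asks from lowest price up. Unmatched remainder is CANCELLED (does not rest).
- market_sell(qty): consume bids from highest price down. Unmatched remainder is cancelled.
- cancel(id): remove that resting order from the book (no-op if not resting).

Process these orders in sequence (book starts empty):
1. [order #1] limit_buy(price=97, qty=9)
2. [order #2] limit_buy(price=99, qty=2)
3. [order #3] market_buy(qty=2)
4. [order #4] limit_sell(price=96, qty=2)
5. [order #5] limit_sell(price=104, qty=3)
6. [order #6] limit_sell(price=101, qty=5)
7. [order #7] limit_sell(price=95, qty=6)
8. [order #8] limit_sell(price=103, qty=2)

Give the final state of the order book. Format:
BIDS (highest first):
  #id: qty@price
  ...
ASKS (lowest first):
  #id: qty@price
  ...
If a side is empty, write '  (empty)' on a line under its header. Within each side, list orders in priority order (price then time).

Answer: BIDS (highest first):
  #1: 3@97
ASKS (lowest first):
  #6: 5@101
  #8: 2@103
  #5: 3@104

Derivation:
After op 1 [order #1] limit_buy(price=97, qty=9): fills=none; bids=[#1:9@97] asks=[-]
After op 2 [order #2] limit_buy(price=99, qty=2): fills=none; bids=[#2:2@99 #1:9@97] asks=[-]
After op 3 [order #3] market_buy(qty=2): fills=none; bids=[#2:2@99 #1:9@97] asks=[-]
After op 4 [order #4] limit_sell(price=96, qty=2): fills=#2x#4:2@99; bids=[#1:9@97] asks=[-]
After op 5 [order #5] limit_sell(price=104, qty=3): fills=none; bids=[#1:9@97] asks=[#5:3@104]
After op 6 [order #6] limit_sell(price=101, qty=5): fills=none; bids=[#1:9@97] asks=[#6:5@101 #5:3@104]
After op 7 [order #7] limit_sell(price=95, qty=6): fills=#1x#7:6@97; bids=[#1:3@97] asks=[#6:5@101 #5:3@104]
After op 8 [order #8] limit_sell(price=103, qty=2): fills=none; bids=[#1:3@97] asks=[#6:5@101 #8:2@103 #5:3@104]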